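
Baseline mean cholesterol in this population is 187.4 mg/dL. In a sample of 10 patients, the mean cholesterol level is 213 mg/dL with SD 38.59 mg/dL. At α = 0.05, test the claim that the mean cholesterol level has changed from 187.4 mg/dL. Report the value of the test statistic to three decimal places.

2.098

H0: μ = 187.4; H1: μ ≠ 187.4 (one-sample t-test, two-sided).
t = (x̄ − μ₀)/(s/√n) = (213 − 187.4)/(38.59/√10) = 2.098
df = n − 1 = 9
Two-sided p-value ≈ 0.065
Since p ≈ 0.065 > α = 0.05, fail to reject H0; the evidence is not statistically significant.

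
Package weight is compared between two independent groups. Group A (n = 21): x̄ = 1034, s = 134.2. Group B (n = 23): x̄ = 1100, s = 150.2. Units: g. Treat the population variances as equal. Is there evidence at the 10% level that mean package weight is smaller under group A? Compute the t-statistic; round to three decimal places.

-1.531

Let group 1 = group A, group 2 = group B. H0: μ_1 = μ_2; H1: μ_1 < μ_2 (two-sample pooled-variance t-test, left-tailed).
s_p² = [(21−1)·134.2² + (23−1)·150.2²]/(21+23−2) = 20393.2
t = (1034 − 1100)/√[20393.2·(1/21 + 1/23)] = -1.531
df = n₁ + n₂ − 2 = 42
p-value = P(T ≤ -1.531) ≈ 0.067
Since p ≈ 0.067 < α = 0.1, reject H0; the data support H1.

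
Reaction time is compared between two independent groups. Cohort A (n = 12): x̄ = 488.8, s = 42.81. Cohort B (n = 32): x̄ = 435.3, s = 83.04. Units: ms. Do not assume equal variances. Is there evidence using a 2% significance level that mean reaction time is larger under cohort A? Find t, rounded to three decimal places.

Let group 1 = cohort A, group 2 = cohort B. H0: μ_1 = μ_2; H1: μ_1 > μ_2 (Welch's two-sample t-test, right-tailed).
t = (x̄_1 − x̄_2)/√(s_1²/n_1 + s_2²/n_2) = (488.8 − 435.3)/√(42.81²/12 + 83.04²/32) = 2.788
Welch–Satterthwaite df ≈ 37.47
p-value = P(T ≥ 2.788) ≈ 0.004
Since p ≈ 0.004 < α = 0.02, reject H0; the data support H1.

2.788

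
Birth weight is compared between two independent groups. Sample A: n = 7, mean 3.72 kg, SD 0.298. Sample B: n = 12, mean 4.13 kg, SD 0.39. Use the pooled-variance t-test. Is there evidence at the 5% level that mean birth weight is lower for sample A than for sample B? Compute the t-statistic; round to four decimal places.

Let group 1 = sample A, group 2 = sample B. H0: μ_1 = μ_2; H1: μ_1 < μ_2 (two-sample pooled-variance t-test, left-tailed).
s_p² = [(7−1)·0.298² + (12−1)·0.39²]/(7+12−2) = 0.12976
t = (3.72 − 4.13)/√[0.12976·(1/7 + 1/12)] = -2.3932
df = n₁ + n₂ − 2 = 17
p-value = P(T ≤ -2.3932) ≈ 0.014
Since p ≈ 0.014 < α = 0.05, reject H0; the evidence is statistically significant.

-2.3932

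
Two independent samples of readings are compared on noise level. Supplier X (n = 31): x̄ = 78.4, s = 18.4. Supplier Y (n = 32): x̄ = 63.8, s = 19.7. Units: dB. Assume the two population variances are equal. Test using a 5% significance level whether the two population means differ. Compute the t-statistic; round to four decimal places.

Let group 1 = supplier X, group 2 = supplier Y. H0: μ_1 = μ_2; H1: μ_1 ≠ μ_2 (two-sample pooled-variance t-test, two-sided).
s_p² = [(31−1)·18.4² + (32−1)·19.7²]/(31+32−2) = 363.731
t = (78.4 − 63.8)/√[363.731·(1/31 + 1/32)] = 3.0377
df = n₁ + n₂ − 2 = 61
Two-sided p-value ≈ 0.004
Since p ≈ 0.004 < α = 0.05, reject H0; the evidence is statistically significant.

3.0377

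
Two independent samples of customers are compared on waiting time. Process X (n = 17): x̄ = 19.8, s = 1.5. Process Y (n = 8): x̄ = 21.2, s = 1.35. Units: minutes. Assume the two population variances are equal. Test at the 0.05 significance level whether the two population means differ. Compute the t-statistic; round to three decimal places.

-2.243

Let group 1 = process X, group 2 = process Y. H0: μ_1 = μ_2; H1: μ_1 ≠ μ_2 (two-sample pooled-variance t-test, two-sided).
s_p² = [(17−1)·1.5² + (8−1)·1.35²]/(17+8−2) = 2.11989
t = (19.8 − 21.2)/√[2.11989·(1/17 + 1/8)] = -2.243
df = n₁ + n₂ − 2 = 23
Two-sided p-value ≈ 0.035
Since p ≈ 0.035 < α = 0.05, reject H0; the data support H1.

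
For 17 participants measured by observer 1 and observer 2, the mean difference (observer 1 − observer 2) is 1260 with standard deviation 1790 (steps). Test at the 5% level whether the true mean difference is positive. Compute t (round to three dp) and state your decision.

t = 2.902; reject H0

H0: μ_d = 0; H1: μ_d > 0 (paired t-test on the differences, right-tailed).
t = d̄/(s_d/√n) = 1260/(1790/√17) = 2.902
df = n − 1 = 16
p-value = P(T ≥ 2.902) ≈ 0.0052
Since p ≈ 0.0052 < α = 0.05, reject H0; the data support H1.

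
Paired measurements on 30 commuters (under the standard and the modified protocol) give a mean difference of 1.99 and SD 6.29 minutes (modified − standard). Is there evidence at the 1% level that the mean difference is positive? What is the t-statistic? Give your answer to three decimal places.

H0: μ_d = 0; H1: μ_d > 0 (paired t-test on the differences, right-tailed).
t = d̄/(s_d/√n) = 1.99/(6.29/√30) = 1.733
df = n − 1 = 29
p-value = P(T ≥ 1.733) ≈ 0.0469
Since p ≈ 0.0469 > α = 0.01, fail to reject H0; the data do not provide sufficient evidence against H0.

1.733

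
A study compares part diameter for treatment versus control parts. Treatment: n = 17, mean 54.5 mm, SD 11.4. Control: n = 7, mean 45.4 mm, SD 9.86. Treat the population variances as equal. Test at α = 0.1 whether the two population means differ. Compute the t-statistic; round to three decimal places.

1.842

Let group 1 = treatment, group 2 = control. H0: μ_1 = μ_2; H1: μ_1 ≠ μ_2 (two-sample pooled-variance t-test, two-sided).
s_p² = [(17−1)·11.4² + (7−1)·9.86²]/(17+7−2) = 121.031
t = (54.5 − 45.4)/√[121.031·(1/17 + 1/7)] = 1.842
df = n₁ + n₂ − 2 = 22
Two-sided p-value ≈ 0.0790
Since p ≈ 0.0790 < α = 0.1, reject H0; the evidence is statistically significant.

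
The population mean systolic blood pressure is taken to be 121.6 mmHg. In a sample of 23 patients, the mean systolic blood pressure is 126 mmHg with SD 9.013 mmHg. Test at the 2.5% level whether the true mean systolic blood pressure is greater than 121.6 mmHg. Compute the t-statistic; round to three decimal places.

2.341

H0: μ = 121.6; H1: μ > 121.6 (one-sample t-test, right-tailed).
t = (x̄ − μ₀)/(s/√n) = (126 − 121.6)/(9.013/√23) = 2.341
df = n − 1 = 22
p-value = P(T ≥ 2.341) ≈ 0.0143
Since p ≈ 0.0143 < α = 0.025, reject H0; the data support H1.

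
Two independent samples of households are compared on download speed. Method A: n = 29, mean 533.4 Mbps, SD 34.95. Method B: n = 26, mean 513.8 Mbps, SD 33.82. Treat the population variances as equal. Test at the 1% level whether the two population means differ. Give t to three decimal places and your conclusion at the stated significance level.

Let group 1 = method A, group 2 = method B. H0: μ_1 = μ_2; H1: μ_1 ≠ μ_2 (two-sample pooled-variance t-test, two-sided).
s_p² = [(29−1)·34.95² + (26−1)·33.82²]/(29+26−2) = 1184.85
t = (533.4 − 513.8)/√[1184.85·(1/29 + 1/26)] = 2.108
df = n₁ + n₂ − 2 = 53
Two-sided p-value ≈ 0.040
Since p ≈ 0.040 > α = 0.01, fail to reject H0; the data do not provide sufficient evidence against H0.

t = 2.108; fail to reject H0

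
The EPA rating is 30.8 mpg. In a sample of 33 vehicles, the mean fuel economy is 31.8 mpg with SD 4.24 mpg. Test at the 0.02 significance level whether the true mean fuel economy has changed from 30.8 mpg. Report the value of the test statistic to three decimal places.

1.355

H0: μ = 30.8; H1: μ ≠ 30.8 (one-sample t-test, two-sided).
t = (x̄ − μ₀)/(s/√n) = (31.8 − 30.8)/(4.24/√33) = 1.355
df = n − 1 = 32
Two-sided p-value ≈ 0.185
Since p ≈ 0.185 > α = 0.02, fail to reject H0; the evidence is not statistically significant.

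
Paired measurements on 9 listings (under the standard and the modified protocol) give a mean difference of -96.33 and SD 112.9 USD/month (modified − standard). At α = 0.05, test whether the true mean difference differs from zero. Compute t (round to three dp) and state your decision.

t = -2.560; reject H0

H0: μ_d = 0; H1: μ_d ≠ 0 (paired t-test on the differences, two-sided).
t = d̄/(s_d/√n) = -96.33/(112.9/√9) = -2.560
df = n − 1 = 8
Two-sided p-value ≈ 0.0337
Since p ≈ 0.0337 < α = 0.05, reject H0; the evidence is statistically significant.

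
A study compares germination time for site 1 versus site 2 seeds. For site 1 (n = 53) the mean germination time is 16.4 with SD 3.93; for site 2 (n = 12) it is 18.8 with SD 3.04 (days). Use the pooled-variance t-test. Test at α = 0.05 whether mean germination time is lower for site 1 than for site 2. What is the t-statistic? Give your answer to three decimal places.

Let group 1 = site 1, group 2 = site 2. H0: μ_1 = μ_2; H1: μ_1 < μ_2 (two-sample pooled-variance t-test, left-tailed).
s_p² = [(53−1)·3.93² + (12−1)·3.04²]/(53+12−2) = 14.3618
t = (16.4 − 18.8)/√[14.3618·(1/53 + 1/12)] = -1.981
df = n₁ + n₂ − 2 = 63
p-value = P(T ≤ -1.981) ≈ 0.026
Since p ≈ 0.026 < α = 0.05, reject H0; the data support H1.

-1.981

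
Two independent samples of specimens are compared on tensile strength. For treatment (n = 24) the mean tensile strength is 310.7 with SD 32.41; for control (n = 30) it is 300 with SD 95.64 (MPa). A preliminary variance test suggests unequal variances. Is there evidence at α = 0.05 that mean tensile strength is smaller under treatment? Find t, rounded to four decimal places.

Let group 1 = treatment, group 2 = control. H0: μ_1 = μ_2; H1: μ_1 < μ_2 (Welch's two-sample t-test, left-tailed).
t = (x̄_1 − x̄_2)/√(s_1²/n_1 + s_2²/n_2) = (310.7 − 300)/√(32.41²/24 + 95.64²/30) = 0.5730
Welch–Satterthwaite df ≈ 36.96
p-value = P(T ≤ 0.5730) ≈ 0.7150
Since p ≈ 0.7150 > α = 0.05, fail to reject H0; the evidence is not statistically significant.

0.5730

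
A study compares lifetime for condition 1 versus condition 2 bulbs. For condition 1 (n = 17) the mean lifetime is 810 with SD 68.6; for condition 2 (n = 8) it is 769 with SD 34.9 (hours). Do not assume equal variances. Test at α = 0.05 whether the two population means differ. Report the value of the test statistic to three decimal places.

1.979

Let group 1 = condition 1, group 2 = condition 2. H0: μ_1 = μ_2; H1: μ_1 ≠ μ_2 (Welch's two-sample t-test, two-sided).
t = (x̄_1 − x̄_2)/√(s_1²/n_1 + s_2²/n_2) = (810 − 769)/√(68.6²/17 + 34.9²/8) = 1.979
Welch–Satterthwaite df ≈ 22.73
Two-sided p-value ≈ 0.0600
Since p ≈ 0.0600 > α = 0.05, fail to reject H0; the data do not provide sufficient evidence against H0.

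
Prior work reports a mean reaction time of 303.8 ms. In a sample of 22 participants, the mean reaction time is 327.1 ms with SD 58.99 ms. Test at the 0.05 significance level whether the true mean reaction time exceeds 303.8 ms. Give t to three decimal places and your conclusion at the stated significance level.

t = 1.853; reject H0

H0: μ = 303.8; H1: μ > 303.8 (one-sample t-test, right-tailed).
t = (x̄ − μ₀)/(s/√n) = (327.1 − 303.8)/(58.99/√22) = 1.853
df = n − 1 = 21
p-value = P(T ≥ 1.853) ≈ 0.0390
Since p ≈ 0.0390 < α = 0.05, reject H0; the evidence is statistically significant.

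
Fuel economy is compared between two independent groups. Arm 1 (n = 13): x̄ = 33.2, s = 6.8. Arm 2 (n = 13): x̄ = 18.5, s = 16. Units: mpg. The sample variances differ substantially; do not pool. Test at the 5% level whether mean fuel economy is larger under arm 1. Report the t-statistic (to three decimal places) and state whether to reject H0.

t = 3.049; reject H0

Let group 1 = arm 1, group 2 = arm 2. H0: μ_1 = μ_2; H1: μ_1 > μ_2 (Welch's two-sample t-test, right-tailed).
t = (x̄_1 − x̄_2)/√(s_1²/n_1 + s_2²/n_2) = (33.2 − 18.5)/√(6.8²/13 + 16²/13) = 3.049
Welch–Satterthwaite df ≈ 16.20
p-value = P(T ≥ 3.049) ≈ 0.0038
Since p ≈ 0.0038 < α = 0.05, reject H0; the evidence is statistically significant.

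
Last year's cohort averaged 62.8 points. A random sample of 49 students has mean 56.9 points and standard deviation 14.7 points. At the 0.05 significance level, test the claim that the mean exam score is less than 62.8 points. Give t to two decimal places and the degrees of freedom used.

H0: μ = 62.8; H1: μ < 62.8 (one-sample t-test, left-tailed).
t = (x̄ − μ₀)/(s/√n) = (56.9 − 62.8)/(14.7/√49) = -2.81
df = n − 1 = 48
p-value = P(T ≤ -2.81) ≈ 0.004
Since p ≈ 0.004 < α = 0.05, reject H0; the data support H1.

t = -2.81, df = 48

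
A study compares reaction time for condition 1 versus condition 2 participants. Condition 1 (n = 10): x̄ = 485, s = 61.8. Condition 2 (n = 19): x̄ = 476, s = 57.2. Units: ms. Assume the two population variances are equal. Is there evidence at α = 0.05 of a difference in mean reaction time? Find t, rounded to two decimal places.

0.39

Let group 1 = condition 1, group 2 = condition 2. H0: μ_1 = μ_2; H1: μ_1 ≠ μ_2 (two-sample pooled-variance t-test, two-sided).
s_p² = [(10−1)·61.8² + (19−1)·57.2²]/(10+19−2) = 3454.31
t = (485 − 476)/√[3454.31·(1/10 + 1/19)] = 0.39
df = n₁ + n₂ − 2 = 27
Two-sided p-value ≈ 0.698
Since p ≈ 0.698 > α = 0.05, fail to reject H0; the data do not provide sufficient evidence against H0.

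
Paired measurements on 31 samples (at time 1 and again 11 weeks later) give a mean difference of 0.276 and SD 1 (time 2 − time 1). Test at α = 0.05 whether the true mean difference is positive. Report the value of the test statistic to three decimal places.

1.537

H0: μ_d = 0; H1: μ_d > 0 (paired t-test on the differences, right-tailed).
t = d̄/(s_d/√n) = 0.276/(1/√31) = 1.537
df = n − 1 = 30
p-value = P(T ≥ 1.537) ≈ 0.0674
Since p ≈ 0.0674 > α = 0.05, fail to reject H0; the evidence is not statistically significant.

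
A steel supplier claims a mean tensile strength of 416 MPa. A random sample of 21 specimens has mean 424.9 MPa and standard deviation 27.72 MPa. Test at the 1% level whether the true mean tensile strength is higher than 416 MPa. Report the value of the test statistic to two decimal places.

H0: μ = 416; H1: μ > 416 (one-sample t-test, right-tailed).
t = (x̄ − μ₀)/(s/√n) = (424.9 − 416)/(27.72/√21) = 1.47
df = n − 1 = 20
p-value = P(T ≥ 1.47) ≈ 0.0784
Since p ≈ 0.0784 > α = 0.01, fail to reject H0; the data do not provide sufficient evidence against H0.

1.47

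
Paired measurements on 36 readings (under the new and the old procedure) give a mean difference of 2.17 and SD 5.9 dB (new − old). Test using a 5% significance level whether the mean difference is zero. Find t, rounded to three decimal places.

H0: μ_d = 0; H1: μ_d ≠ 0 (paired t-test on the differences, two-sided).
t = d̄/(s_d/√n) = 2.17/(5.9/√36) = 2.207
df = n − 1 = 35
Two-sided p-value ≈ 0.0340
Since p ≈ 0.0340 < α = 0.05, reject H0; the evidence is statistically significant.

2.207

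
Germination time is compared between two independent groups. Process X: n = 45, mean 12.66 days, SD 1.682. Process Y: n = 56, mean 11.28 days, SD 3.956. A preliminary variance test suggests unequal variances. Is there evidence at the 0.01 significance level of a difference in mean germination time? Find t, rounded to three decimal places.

Let group 1 = process X, group 2 = process Y. H0: μ_1 = μ_2; H1: μ_1 ≠ μ_2 (Welch's two-sample t-test, two-sided).
t = (x̄_1 − x̄_2)/√(s_1²/n_1 + s_2²/n_2) = (12.66 − 11.28)/√(1.682²/45 + 3.956²/56) = 2.359
Welch–Satterthwaite df ≈ 77.62
Two-sided p-value ≈ 0.0209
Since p ≈ 0.0209 > α = 0.01, fail to reject H0; the evidence is not statistically significant.

2.359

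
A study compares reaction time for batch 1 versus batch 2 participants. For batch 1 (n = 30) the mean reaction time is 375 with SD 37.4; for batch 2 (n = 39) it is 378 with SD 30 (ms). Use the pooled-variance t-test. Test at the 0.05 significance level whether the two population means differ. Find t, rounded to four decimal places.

-0.3698

Let group 1 = batch 1, group 2 = batch 2. H0: μ_1 = μ_2; H1: μ_1 ≠ μ_2 (two-sample pooled-variance t-test, two-sided).
s_p² = [(30−1)·37.4² + (39−1)·30²]/(30+39−2) = 1115.88
t = (375 − 378)/√[1115.88·(1/30 + 1/39)] = -0.3698
df = n₁ + n₂ − 2 = 67
Two-sided p-value ≈ 0.713
Since p ≈ 0.713 > α = 0.05, fail to reject H0; the evidence is not statistically significant.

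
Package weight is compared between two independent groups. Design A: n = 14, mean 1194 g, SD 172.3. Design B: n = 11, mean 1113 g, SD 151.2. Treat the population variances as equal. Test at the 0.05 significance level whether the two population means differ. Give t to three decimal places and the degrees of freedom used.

Let group 1 = design A, group 2 = design B. H0: μ_1 = μ_2; H1: μ_1 ≠ μ_2 (two-sample pooled-variance t-test, two-sided).
s_p² = [(14−1)·172.3² + (11−1)·151.2²]/(14+11−2) = 26719.5
t = (1194 − 1113)/√[26719.5·(1/14 + 1/11)] = 1.230
df = n₁ + n₂ − 2 = 23
Two-sided p-value ≈ 0.231
Since p ≈ 0.231 > α = 0.05, fail to reject H0; the evidence is not statistically significant.

t = 1.230, df = 23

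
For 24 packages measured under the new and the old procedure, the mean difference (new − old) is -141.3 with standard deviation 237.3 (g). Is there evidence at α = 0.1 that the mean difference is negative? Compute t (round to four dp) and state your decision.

H0: μ_d = 0; H1: μ_d < 0 (paired t-test on the differences, left-tailed).
t = d̄/(s_d/√n) = -141.3/(237.3/√24) = -2.9171
df = n − 1 = 23
p-value = P(T ≤ -2.9171) ≈ 0.004
Since p ≈ 0.004 < α = 0.1, reject H0; the data support H1.

t = -2.9171; reject H0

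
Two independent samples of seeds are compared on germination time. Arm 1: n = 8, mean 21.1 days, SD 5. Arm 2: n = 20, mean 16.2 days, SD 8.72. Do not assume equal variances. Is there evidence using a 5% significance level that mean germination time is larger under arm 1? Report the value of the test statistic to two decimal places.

1.86

Let group 1 = arm 1, group 2 = arm 2. H0: μ_1 = μ_2; H1: μ_1 > μ_2 (Welch's two-sample t-test, right-tailed).
t = (x̄_1 − x̄_2)/√(s_1²/n_1 + s_2²/n_2) = (21.1 − 16.2)/√(5²/8 + 8.72²/20) = 1.86
Welch–Satterthwaite df ≈ 22.26
p-value = P(T ≥ 1.86) ≈ 0.038
Since p ≈ 0.038 < α = 0.05, reject H0; the data support H1.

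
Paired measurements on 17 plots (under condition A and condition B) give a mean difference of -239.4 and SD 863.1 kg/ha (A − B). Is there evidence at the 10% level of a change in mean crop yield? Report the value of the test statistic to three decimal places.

-1.144

H0: μ_d = 0; H1: μ_d ≠ 0 (paired t-test on the differences, two-sided).
t = d̄/(s_d/√n) = -239.4/(863.1/√17) = -1.144
df = n − 1 = 16
Two-sided p-value ≈ 0.2696
Since p ≈ 0.2696 > α = 0.1, fail to reject H0; the data do not provide sufficient evidence against H0.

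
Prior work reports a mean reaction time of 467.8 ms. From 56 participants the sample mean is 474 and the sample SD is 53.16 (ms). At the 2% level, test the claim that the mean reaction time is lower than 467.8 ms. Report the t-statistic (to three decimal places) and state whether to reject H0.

H0: μ = 467.8; H1: μ < 467.8 (one-sample t-test, left-tailed).
t = (x̄ − μ₀)/(s/√n) = (474 − 467.8)/(53.16/√56) = 0.873
df = n − 1 = 55
p-value = P(T ≤ 0.873) ≈ 0.8067
Since p ≈ 0.8067 > α = 0.02, fail to reject H0; the evidence is not statistically significant.

t = 0.873; fail to reject H0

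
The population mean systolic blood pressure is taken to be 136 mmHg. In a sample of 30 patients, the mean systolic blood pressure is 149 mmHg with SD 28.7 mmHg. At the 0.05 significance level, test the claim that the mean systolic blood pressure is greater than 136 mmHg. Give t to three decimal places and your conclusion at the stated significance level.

t = 2.481; reject H0

H0: μ = 136; H1: μ > 136 (one-sample t-test, right-tailed).
t = (x̄ − μ₀)/(s/√n) = (149 − 136)/(28.7/√30) = 2.481
df = n − 1 = 29
p-value = P(T ≥ 2.481) ≈ 0.0096
Since p ≈ 0.0096 < α = 0.05, reject H0; the data support H1.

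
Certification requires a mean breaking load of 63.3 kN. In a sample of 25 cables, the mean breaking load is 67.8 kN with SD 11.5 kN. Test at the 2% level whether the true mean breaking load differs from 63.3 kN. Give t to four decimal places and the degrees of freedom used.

H0: μ = 63.3; H1: μ ≠ 63.3 (one-sample t-test, two-sided).
t = (x̄ − μ₀)/(s/√n) = (67.8 − 63.3)/(11.5/√25) = 1.9565
df = n − 1 = 24
Two-sided p-value ≈ 0.062
Since p ≈ 0.062 > α = 0.02, fail to reject H0; the data do not provide sufficient evidence against H0.

t = 1.9565, df = 24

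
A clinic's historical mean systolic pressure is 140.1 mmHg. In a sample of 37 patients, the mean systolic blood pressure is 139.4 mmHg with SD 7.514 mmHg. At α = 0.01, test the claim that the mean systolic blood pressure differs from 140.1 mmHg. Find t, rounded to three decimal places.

H0: μ = 140.1; H1: μ ≠ 140.1 (one-sample t-test, two-sided).
t = (x̄ − μ₀)/(s/√n) = (139.4 − 140.1)/(7.514/√37) = -0.567
df = n − 1 = 36
Two-sided p-value ≈ 0.5745
Since p ≈ 0.5745 > α = 0.01, fail to reject H0; the data do not provide sufficient evidence against H0.

-0.567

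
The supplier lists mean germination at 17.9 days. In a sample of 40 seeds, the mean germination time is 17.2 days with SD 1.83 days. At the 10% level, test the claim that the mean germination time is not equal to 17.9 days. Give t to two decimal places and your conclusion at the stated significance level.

t = -2.42; reject H0

H0: μ = 17.9; H1: μ ≠ 17.9 (one-sample t-test, two-sided).
t = (x̄ − μ₀)/(s/√n) = (17.2 − 17.9)/(1.83/√40) = -2.42
df = n − 1 = 39
Two-sided p-value ≈ 0.0203
Since p ≈ 0.0203 < α = 0.1, reject H0; the evidence is statistically significant.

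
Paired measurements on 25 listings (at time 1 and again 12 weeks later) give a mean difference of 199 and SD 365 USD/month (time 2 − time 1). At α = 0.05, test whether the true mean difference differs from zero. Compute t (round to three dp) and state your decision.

t = 2.726; reject H0

H0: μ_d = 0; H1: μ_d ≠ 0 (paired t-test on the differences, two-sided).
t = d̄/(s_d/√n) = 199/(365/√25) = 2.726
df = n − 1 = 24
Two-sided p-value ≈ 0.0118
Since p ≈ 0.0118 < α = 0.05, reject H0; the data support H1.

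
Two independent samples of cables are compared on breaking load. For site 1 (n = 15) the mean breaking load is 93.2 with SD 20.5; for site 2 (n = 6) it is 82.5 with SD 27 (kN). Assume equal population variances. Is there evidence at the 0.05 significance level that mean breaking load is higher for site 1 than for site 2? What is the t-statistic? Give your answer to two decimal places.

Let group 1 = site 1, group 2 = site 2. H0: μ_1 = μ_2; H1: μ_1 > μ_2 (two-sample pooled-variance t-test, right-tailed).
s_p² = [(15−1)·20.5² + (6−1)·27²]/(15+6−2) = 501.5
t = (93.2 − 82.5)/√[501.5·(1/15 + 1/6)] = 0.99
df = n₁ + n₂ − 2 = 19
p-value = P(T ≥ 0.99) ≈ 0.1675
Since p ≈ 0.1675 > α = 0.05, fail to reject H0; the data do not provide sufficient evidence against H0.

0.99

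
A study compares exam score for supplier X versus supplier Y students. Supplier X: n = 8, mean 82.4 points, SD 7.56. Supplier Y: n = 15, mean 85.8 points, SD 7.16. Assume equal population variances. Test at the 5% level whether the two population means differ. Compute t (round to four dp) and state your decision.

t = -1.0645; fail to reject H0

Let group 1 = supplier X, group 2 = supplier Y. H0: μ_1 = μ_2; H1: μ_1 ≠ μ_2 (two-sample pooled-variance t-test, two-sided).
s_p² = [(8−1)·7.56² + (15−1)·7.16²]/(8+15−2) = 53.2283
t = (82.4 − 85.8)/√[53.2283·(1/8 + 1/15)] = -1.0645
df = n₁ + n₂ − 2 = 21
Two-sided p-value ≈ 0.299
Since p ≈ 0.299 > α = 0.05, fail to reject H0; the data do not provide sufficient evidence against H0.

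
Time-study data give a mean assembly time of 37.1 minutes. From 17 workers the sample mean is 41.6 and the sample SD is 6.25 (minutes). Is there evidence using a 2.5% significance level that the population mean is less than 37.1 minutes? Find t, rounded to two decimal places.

2.97

H0: μ = 37.1; H1: μ < 37.1 (one-sample t-test, left-tailed).
t = (x̄ − μ₀)/(s/√n) = (41.6 − 37.1)/(6.25/√17) = 2.97
df = n − 1 = 16
p-value = P(T ≤ 2.97) ≈ 0.995
Since p ≈ 0.995 > α = 0.025, fail to reject H0; the evidence is not statistically significant.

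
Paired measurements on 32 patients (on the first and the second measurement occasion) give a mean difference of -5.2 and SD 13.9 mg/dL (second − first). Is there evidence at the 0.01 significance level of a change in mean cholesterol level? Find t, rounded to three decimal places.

-2.116

H0: μ_d = 0; H1: μ_d ≠ 0 (paired t-test on the differences, two-sided).
t = d̄/(s_d/√n) = -5.2/(13.9/√32) = -2.116
df = n − 1 = 31
Two-sided p-value ≈ 0.042
Since p ≈ 0.042 > α = 0.01, fail to reject H0; the data do not provide sufficient evidence against H0.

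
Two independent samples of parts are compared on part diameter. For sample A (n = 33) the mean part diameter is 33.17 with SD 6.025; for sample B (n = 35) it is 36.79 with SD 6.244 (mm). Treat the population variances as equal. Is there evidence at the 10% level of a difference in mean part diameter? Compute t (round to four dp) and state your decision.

Let group 1 = sample A, group 2 = sample B. H0: μ_1 = μ_2; H1: μ_1 ≠ μ_2 (two-sample pooled-variance t-test, two-sided).
s_p² = [(33−1)·6.025² + (35−1)·6.244²]/(33+35−2) = 37.6848
t = (33.17 − 36.79)/√[37.6848·(1/33 + 1/35)] = -2.4303
df = n₁ + n₂ − 2 = 66
Two-sided p-value ≈ 0.0178
Since p ≈ 0.0178 < α = 0.1, reject H0; the evidence is statistically significant.

t = -2.4303; reject H0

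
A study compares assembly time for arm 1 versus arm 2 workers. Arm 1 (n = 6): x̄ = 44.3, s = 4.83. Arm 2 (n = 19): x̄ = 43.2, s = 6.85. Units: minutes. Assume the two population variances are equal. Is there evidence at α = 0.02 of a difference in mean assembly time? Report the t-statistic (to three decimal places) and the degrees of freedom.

t = 0.363, df = 23

Let group 1 = arm 1, group 2 = arm 2. H0: μ_1 = μ_2; H1: μ_1 ≠ μ_2 (two-sample pooled-variance t-test, two-sided).
s_p² = [(6−1)·4.83² + (19−1)·6.85²]/(6+19−2) = 41.7935
t = (44.3 − 43.2)/√[41.7935·(1/6 + 1/19)] = 0.363
df = n₁ + n₂ − 2 = 23
Two-sided p-value ≈ 0.720
Since p ≈ 0.720 > α = 0.02, fail to reject H0; the data do not provide sufficient evidence against H0.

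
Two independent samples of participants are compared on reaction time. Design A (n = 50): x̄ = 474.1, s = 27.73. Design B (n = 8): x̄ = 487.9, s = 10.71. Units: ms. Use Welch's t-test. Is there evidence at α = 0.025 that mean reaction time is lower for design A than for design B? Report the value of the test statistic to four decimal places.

Let group 1 = design A, group 2 = design B. H0: μ_1 = μ_2; H1: μ_1 < μ_2 (Welch's two-sample t-test, left-tailed).
t = (x̄_1 − x̄_2)/√(s_1²/n_1 + s_2²/n_2) = (474.1 − 487.9)/√(27.73²/50 + 10.71²/8) = -2.5315
Welch–Satterthwaite df ≈ 25.83
p-value = P(T ≤ -2.5315) ≈ 0.009
Since p ≈ 0.009 < α = 0.025, reject H0; the data support H1.

-2.5315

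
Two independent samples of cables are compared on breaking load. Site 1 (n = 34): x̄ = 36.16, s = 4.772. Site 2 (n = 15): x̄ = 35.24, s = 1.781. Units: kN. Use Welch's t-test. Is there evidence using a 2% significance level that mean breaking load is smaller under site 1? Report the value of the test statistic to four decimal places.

Let group 1 = site 1, group 2 = site 2. H0: μ_1 = μ_2; H1: μ_1 < μ_2 (Welch's two-sample t-test, left-tailed).
t = (x̄_1 − x̄_2)/√(s_1²/n_1 + s_2²/n_2) = (36.16 − 35.24)/√(4.772²/34 + 1.781²/15) = 0.9800
Welch–Satterthwaite df ≈ 46.26
p-value = P(T ≤ 0.9800) ≈ 0.834
Since p ≈ 0.834 > α = 0.02, fail to reject H0; the evidence is not statistically significant.

0.9800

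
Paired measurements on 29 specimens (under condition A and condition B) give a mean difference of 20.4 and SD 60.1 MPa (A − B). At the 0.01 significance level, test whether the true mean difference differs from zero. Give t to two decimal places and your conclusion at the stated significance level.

H0: μ_d = 0; H1: μ_d ≠ 0 (paired t-test on the differences, two-sided).
t = d̄/(s_d/√n) = 20.4/(60.1/√29) = 1.83
df = n − 1 = 28
Two-sided p-value ≈ 0.0782
Since p ≈ 0.0782 > α = 0.01, fail to reject H0; the evidence is not statistically significant.

t = 1.83; fail to reject H0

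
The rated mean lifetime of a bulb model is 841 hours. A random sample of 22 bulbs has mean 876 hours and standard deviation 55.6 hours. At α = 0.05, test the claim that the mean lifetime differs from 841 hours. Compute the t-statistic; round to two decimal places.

2.95

H0: μ = 841; H1: μ ≠ 841 (one-sample t-test, two-sided).
t = (x̄ − μ₀)/(s/√n) = (876 − 841)/(55.6/√22) = 2.95
df = n − 1 = 21
Two-sided p-value ≈ 0.0076
Since p ≈ 0.0076 < α = 0.05, reject H0; the data support H1.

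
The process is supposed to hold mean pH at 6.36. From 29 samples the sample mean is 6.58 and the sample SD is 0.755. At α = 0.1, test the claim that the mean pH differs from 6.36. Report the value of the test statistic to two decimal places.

1.57

H0: μ = 6.36; H1: μ ≠ 6.36 (one-sample t-test, two-sided).
t = (x̄ − μ₀)/(s/√n) = (6.58 − 6.36)/(0.755/√29) = 1.57
df = n − 1 = 28
Two-sided p-value ≈ 0.128
Since p ≈ 0.128 > α = 0.1, fail to reject H0; the data do not provide sufficient evidence against H0.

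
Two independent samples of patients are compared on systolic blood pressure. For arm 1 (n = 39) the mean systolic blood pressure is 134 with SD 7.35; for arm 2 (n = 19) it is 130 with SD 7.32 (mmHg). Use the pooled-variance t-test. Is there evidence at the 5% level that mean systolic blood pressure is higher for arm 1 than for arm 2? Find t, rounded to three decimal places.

1.948

Let group 1 = arm 1, group 2 = arm 2. H0: μ_1 = μ_2; H1: μ_1 > μ_2 (two-sample pooled-variance t-test, right-tailed).
s_p² = [(39−1)·7.35² + (19−1)·7.32²]/(39+19−2) = 53.881
t = (134 − 130)/√[53.881·(1/39 + 1/19)] = 1.948
df = n₁ + n₂ − 2 = 56
p-value = P(T ≥ 1.948) ≈ 0.028
Since p ≈ 0.028 < α = 0.05, reject H0; the evidence is statistically significant.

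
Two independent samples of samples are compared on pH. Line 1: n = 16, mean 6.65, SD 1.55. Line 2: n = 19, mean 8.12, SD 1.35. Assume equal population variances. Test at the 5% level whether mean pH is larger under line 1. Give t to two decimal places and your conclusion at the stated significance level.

Let group 1 = line 1, group 2 = line 2. H0: μ_1 = μ_2; H1: μ_1 > μ_2 (two-sample pooled-variance t-test, right-tailed).
s_p² = [(16−1)·1.55² + (19−1)·1.35²]/(16+19−2) = 2.08614
t = (6.65 − 8.12)/√[2.08614·(1/16 + 1/19)] = -3.00
df = n₁ + n₂ − 2 = 33
p-value = P(T ≥ -3.00) ≈ 0.9974
Since p ≈ 0.9974 > α = 0.05, fail to reject H0; the data do not provide sufficient evidence against H0.

t = -3.00; fail to reject H0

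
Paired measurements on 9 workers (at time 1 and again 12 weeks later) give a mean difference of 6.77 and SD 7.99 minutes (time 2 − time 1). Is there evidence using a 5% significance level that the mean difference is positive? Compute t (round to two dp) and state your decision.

t = 2.54; reject H0

H0: μ_d = 0; H1: μ_d > 0 (paired t-test on the differences, right-tailed).
t = d̄/(s_d/√n) = 6.77/(7.99/√9) = 2.54
df = n − 1 = 8
p-value = P(T ≥ 2.54) ≈ 0.0173
Since p ≈ 0.0173 < α = 0.05, reject H0; the data support H1.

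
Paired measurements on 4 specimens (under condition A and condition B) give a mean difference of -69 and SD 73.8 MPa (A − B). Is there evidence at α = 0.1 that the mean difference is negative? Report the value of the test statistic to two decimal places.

-1.87

H0: μ_d = 0; H1: μ_d < 0 (paired t-test on the differences, left-tailed).
t = d̄/(s_d/√n) = -69/(73.8/√4) = -1.87
df = n − 1 = 3
p-value = P(T ≤ -1.87) ≈ 0.079
Since p ≈ 0.079 < α = 0.1, reject H0; the evidence is statistically significant.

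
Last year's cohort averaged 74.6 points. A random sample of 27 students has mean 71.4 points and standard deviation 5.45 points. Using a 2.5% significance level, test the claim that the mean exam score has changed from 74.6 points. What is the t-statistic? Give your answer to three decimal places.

-3.051

H0: μ = 74.6; H1: μ ≠ 74.6 (one-sample t-test, two-sided).
t = (x̄ − μ₀)/(s/√n) = (71.4 − 74.6)/(5.45/√27) = -3.051
df = n − 1 = 26
Two-sided p-value ≈ 0.005
Since p ≈ 0.005 < α = 0.025, reject H0; the evidence is statistically significant.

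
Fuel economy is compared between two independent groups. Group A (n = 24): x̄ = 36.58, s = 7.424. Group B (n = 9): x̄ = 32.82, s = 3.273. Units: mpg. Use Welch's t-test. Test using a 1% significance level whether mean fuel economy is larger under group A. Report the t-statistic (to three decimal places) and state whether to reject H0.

Let group 1 = group A, group 2 = group B. H0: μ_1 = μ_2; H1: μ_1 > μ_2 (Welch's two-sample t-test, right-tailed).
t = (x̄_1 − x̄_2)/√(s_1²/n_1 + s_2²/n_2) = (36.58 − 32.82)/√(7.424²/24 + 3.273²/9) = 2.014
Welch–Satterthwaite df ≈ 29.92
p-value = P(T ≥ 2.014) ≈ 0.027
Since p ≈ 0.027 > α = 0.01, fail to reject H0; the evidence is not statistically significant.

t = 2.014; fail to reject H0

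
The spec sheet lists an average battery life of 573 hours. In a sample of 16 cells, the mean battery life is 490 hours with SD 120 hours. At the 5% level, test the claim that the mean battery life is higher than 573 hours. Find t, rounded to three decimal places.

H0: μ = 573; H1: μ > 573 (one-sample t-test, right-tailed).
t = (x̄ − μ₀)/(s/√n) = (490 − 573)/(120/√16) = -2.767
df = n − 1 = 15
p-value = P(T ≥ -2.767) ≈ 0.9928
Since p ≈ 0.9928 > α = 0.05, fail to reject H0; the data do not provide sufficient evidence against H0.

-2.767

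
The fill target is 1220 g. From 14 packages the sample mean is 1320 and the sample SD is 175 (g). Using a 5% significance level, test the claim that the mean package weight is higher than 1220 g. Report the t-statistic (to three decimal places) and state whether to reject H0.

t = 2.138; reject H0

H0: μ = 1220; H1: μ > 1220 (one-sample t-test, right-tailed).
t = (x̄ − μ₀)/(s/√n) = (1320 − 1220)/(175/√14) = 2.138
df = n − 1 = 13
p-value = P(T ≥ 2.138) ≈ 0.026
Since p ≈ 0.026 < α = 0.05, reject H0; the data support H1.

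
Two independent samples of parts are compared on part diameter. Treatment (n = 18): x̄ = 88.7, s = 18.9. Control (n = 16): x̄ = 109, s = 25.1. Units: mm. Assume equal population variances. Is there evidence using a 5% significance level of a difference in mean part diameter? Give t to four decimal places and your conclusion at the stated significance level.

Let group 1 = treatment, group 2 = control. H0: μ_1 = μ_2; H1: μ_1 ≠ μ_2 (two-sample pooled-variance t-test, two-sided).
s_p² = [(18−1)·18.9² + (16−1)·25.1²]/(18+16−2) = 485.085
t = (88.7 − 109)/√[485.085·(1/18 + 1/16)] = -2.6825
df = n₁ + n₂ − 2 = 32
Two-sided p-value ≈ 0.011
Since p ≈ 0.011 < α = 0.05, reject H0; the data support H1.

t = -2.6825; reject H0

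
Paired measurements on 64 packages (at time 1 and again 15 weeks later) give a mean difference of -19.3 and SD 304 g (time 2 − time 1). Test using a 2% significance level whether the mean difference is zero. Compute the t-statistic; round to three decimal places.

H0: μ_d = 0; H1: μ_d ≠ 0 (paired t-test on the differences, two-sided).
t = d̄/(s_d/√n) = -19.3/(304/√64) = -0.508
df = n − 1 = 63
Two-sided p-value ≈ 0.613
Since p ≈ 0.613 > α = 0.02, fail to reject H0; the data do not provide sufficient evidence against H0.

-0.508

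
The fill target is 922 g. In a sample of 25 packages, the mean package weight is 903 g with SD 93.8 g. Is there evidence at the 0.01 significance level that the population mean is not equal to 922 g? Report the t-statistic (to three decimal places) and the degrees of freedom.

H0: μ = 922; H1: μ ≠ 922 (one-sample t-test, two-sided).
t = (x̄ − μ₀)/(s/√n) = (903 − 922)/(93.8/√25) = -1.013
df = n − 1 = 24
Two-sided p-value ≈ 0.321
Since p ≈ 0.321 > α = 0.01, fail to reject H0; the evidence is not statistically significant.

t = -1.013, df = 24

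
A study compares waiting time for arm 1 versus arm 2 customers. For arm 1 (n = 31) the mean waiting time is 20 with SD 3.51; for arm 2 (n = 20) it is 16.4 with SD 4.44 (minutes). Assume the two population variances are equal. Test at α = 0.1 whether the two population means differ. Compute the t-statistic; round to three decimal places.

3.221

Let group 1 = arm 1, group 2 = arm 2. H0: μ_1 = μ_2; H1: μ_1 ≠ μ_2 (two-sample pooled-variance t-test, two-sided).
s_p² = [(31−1)·3.51² + (20−1)·4.44²]/(31+20−2) = 15.187
t = (20 − 16.4)/√[15.187·(1/31 + 1/20)] = 3.221
df = n₁ + n₂ − 2 = 49
Two-sided p-value ≈ 0.002
Since p ≈ 0.002 < α = 0.1, reject H0; the data support H1.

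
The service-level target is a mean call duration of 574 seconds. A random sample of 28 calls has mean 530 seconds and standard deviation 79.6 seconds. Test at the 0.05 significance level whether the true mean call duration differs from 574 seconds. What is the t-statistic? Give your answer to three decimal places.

H0: μ = 574; H1: μ ≠ 574 (one-sample t-test, two-sided).
t = (x̄ − μ₀)/(s/√n) = (530 − 574)/(79.6/√28) = -2.925
df = n − 1 = 27
Two-sided p-value ≈ 0.007
Since p ≈ 0.007 < α = 0.05, reject H0; the evidence is statistically significant.

-2.925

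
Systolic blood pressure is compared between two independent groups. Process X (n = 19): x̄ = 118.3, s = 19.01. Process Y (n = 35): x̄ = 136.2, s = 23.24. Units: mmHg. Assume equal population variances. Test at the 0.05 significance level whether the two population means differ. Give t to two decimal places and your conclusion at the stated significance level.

Let group 1 = process X, group 2 = process Y. H0: μ_1 = μ_2; H1: μ_1 ≠ μ_2 (two-sample pooled-variance t-test, two-sided).
s_p² = [(19−1)·19.01² + (35−1)·23.24²]/(19+35−2) = 478.234
t = (118.3 − 136.2)/√[478.234·(1/19 + 1/35)] = -2.87
df = n₁ + n₂ − 2 = 52
Two-sided p-value ≈ 0.0059
Since p ≈ 0.0059 < α = 0.05, reject H0; the evidence is statistically significant.

t = -2.87; reject H0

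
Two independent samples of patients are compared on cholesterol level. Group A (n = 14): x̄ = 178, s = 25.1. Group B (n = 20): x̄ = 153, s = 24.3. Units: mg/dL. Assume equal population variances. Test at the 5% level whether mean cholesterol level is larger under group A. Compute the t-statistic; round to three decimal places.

2.913

Let group 1 = group A, group 2 = group B. H0: μ_1 = μ_2; H1: μ_1 > μ_2 (two-sample pooled-variance t-test, right-tailed).
s_p² = [(14−1)·25.1² + (20−1)·24.3²]/(14+20−2) = 606.545
t = (178 − 153)/√[606.545·(1/14 + 1/20)] = 2.913
df = n₁ + n₂ − 2 = 32
p-value = P(T ≥ 2.913) ≈ 0.0032
Since p ≈ 0.0032 < α = 0.05, reject H0; the evidence is statistically significant.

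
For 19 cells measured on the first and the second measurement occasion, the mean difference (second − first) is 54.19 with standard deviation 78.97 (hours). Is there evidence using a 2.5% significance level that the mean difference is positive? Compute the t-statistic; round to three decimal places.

2.991

H0: μ_d = 0; H1: μ_d > 0 (paired t-test on the differences, right-tailed).
t = d̄/(s_d/√n) = 54.19/(78.97/√19) = 2.991
df = n − 1 = 18
p-value = P(T ≥ 2.991) ≈ 0.004
Since p ≈ 0.004 < α = 0.025, reject H0; the data support H1.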